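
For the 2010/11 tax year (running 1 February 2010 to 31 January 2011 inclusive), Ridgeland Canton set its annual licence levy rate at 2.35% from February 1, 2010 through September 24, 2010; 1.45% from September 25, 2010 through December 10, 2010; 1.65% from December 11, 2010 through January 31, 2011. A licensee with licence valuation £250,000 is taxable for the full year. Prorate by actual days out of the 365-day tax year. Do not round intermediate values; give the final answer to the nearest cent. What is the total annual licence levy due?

February 1 – September 24, 2010: 236 days at 2.35% → £250,000 × 2.35% × 236/365 = £3,798.6301
September 25 – December 10, 2010: 77 days at 1.45% → £250,000 × 1.45% × 77/365 = £764.7260
December 11, 2010 – January 31, 2011: 52 days at 1.65% → £250,000 × 1.65% × 52/365 = £587.6712
Total = £5,151.0274

£5,151.03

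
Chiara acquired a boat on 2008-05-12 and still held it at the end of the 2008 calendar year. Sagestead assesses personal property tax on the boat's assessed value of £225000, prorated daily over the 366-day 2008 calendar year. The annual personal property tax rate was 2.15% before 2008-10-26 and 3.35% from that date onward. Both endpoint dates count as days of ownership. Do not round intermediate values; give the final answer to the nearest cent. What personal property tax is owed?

2008-05-12 to 2008-10-25: 167 days at 2.15% → £225000 × 2.15% × 167/366 = £2207.2746
2008-10-26 to 2008-12-31: 67 days at 3.35% → £225000 × 3.35% × 67/366 = £1379.8156
Total = £3587.0902

£3587.09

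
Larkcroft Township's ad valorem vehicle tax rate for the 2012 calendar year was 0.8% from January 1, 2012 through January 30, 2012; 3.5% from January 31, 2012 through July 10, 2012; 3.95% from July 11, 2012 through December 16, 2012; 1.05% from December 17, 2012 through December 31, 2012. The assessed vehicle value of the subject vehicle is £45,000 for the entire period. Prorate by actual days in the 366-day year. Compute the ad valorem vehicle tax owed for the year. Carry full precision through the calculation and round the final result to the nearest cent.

£1,518.20

January 1 – January 30, 2012: 30 days at 0.8% → £45,000 × 0.8% × 30/366 = £29.5082
January 31 – July 10, 2012: 162 days at 3.5% → £45,000 × 3.5% × 162/366 = £697.1311
July 11 – December 16, 2012: 159 days at 3.95% → £45,000 × 3.95% × 159/366 = £772.1926
December 17 – December 31, 2012: 15 days at 1.05% → £45,000 × 1.05% × 15/366 = £19.3648
Total = £1,518.1967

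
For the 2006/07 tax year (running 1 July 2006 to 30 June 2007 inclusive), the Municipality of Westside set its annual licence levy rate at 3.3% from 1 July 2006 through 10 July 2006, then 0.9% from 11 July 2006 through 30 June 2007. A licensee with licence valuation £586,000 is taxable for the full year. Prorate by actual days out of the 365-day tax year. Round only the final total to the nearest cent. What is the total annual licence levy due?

£5,659.32

1 July – 10 July 2006: 10 days at 3.3% → £586,000 × 3.3% × 10/365 = £529.8082
11 July 2006 – 30 June 2007: 355 days at 0.9% → £586,000 × 0.9% × 355/365 = £5,129.5068
Total = £5,659.3151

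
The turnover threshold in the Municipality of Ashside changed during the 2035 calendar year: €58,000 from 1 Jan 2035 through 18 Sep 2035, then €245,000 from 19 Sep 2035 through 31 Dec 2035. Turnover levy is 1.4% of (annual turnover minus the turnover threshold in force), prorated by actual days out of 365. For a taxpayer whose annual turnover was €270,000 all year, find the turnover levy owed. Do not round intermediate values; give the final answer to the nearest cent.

€2,222.05

1 Jan – 18 Sep 2035: 261 days, exemption €58,000 → (€270,000 − €58,000) × 1.4% × 261/365 = €2,122.3233
19 Sep – 31 Dec 2035: 104 days, exemption €245,000 → (€270,000 − €245,000) × 1.4% × 104/365 = €99.7260
Total = €2,222.0493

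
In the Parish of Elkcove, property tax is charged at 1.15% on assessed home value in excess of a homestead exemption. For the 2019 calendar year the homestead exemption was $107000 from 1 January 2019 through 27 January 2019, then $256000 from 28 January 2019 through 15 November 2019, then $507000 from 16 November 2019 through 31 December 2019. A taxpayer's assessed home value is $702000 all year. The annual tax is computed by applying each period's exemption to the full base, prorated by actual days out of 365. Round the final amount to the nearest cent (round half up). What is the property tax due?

$4891.97

1 January – 27 January 2019: 27 days, exemption $107000 → ($702000 − $107000) × 1.15% × 27/365 = $506.1575
28 January – 15 November 2019: 292 days, exemption $256000 → ($702000 − $256000) × 1.15% × 292/365 = $4103.2000
16 November – 31 December 2019: 46 days, exemption $507000 → ($702000 − $507000) × 1.15% × 46/365 = $282.6164
Total = $4891.9740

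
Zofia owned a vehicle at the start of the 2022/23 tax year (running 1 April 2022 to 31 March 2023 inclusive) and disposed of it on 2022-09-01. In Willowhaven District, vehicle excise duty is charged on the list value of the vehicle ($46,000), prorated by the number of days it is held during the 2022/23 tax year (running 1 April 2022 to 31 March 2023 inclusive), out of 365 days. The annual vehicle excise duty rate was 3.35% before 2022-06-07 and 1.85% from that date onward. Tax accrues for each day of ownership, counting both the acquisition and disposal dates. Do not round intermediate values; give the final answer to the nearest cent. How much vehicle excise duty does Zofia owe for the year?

$485.71

2022-04-01 to 2022-06-06: 67 days at 3.35% → $46,000 × 3.35% × 67/365 = $282.8685
2022-06-07 to 2022-09-01: 87 days at 1.85% → $46,000 × 1.85% × 87/365 = $202.8411
Total = $485.7096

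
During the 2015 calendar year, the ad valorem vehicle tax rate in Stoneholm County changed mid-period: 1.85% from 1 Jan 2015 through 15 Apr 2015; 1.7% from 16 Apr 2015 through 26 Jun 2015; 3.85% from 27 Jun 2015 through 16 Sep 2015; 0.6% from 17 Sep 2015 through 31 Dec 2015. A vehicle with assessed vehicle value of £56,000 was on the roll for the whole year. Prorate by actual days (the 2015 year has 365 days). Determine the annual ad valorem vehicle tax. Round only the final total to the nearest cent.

£1,067.76

1 Jan – 15 Apr 2015: 105 days at 1.85% → £56,000 × 1.85% × 105/365 = £298.0274
16 Apr – 26 Jun 2015: 72 days at 1.7% → £56,000 × 1.7% × 72/365 = £187.7918
27 Jun – 16 Sep 2015: 82 days at 3.85% → £56,000 × 3.85% × 82/365 = £484.3616
17 Sep – 31 Dec 2015: 106 days at 0.6% → £56,000 × 0.6% × 106/365 = £97.5781
Total = £1,067.7589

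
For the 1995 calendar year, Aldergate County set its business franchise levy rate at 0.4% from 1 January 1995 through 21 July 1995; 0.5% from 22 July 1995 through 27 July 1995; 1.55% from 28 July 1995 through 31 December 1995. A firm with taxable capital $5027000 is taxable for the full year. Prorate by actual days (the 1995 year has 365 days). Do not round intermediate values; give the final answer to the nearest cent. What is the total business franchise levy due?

$45057.07

1 January – 21 July 1995: 202 days at 0.4% → $5027000 × 0.4% × 202/365 = $11128.2630
22 July – 27 July 1995: 6 days at 0.5% → $5027000 × 0.5% × 6/365 = $413.1781
28 July – 31 December 1995: 157 days at 1.55% → $5027000 × 1.55% × 157/365 = $33515.6288
Total = $45057.0699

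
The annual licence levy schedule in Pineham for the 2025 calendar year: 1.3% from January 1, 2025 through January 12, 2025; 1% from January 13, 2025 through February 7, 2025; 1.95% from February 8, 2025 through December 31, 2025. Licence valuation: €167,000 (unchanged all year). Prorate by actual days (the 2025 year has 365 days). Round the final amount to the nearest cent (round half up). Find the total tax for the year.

January 1 – January 12, 2025: 12 days at 1.3% → €167,000 × 1.3% × 12/365 = €71.3753
January 13 – February 7, 2025: 26 days at 1% → €167,000 × 1% × 26/365 = €118.9589
February 8 – December 31, 2025: 327 days at 1.95% → €167,000 × 1.95% × 327/365 = €2,917.4671
Total = €3,107.8014

€3,107.80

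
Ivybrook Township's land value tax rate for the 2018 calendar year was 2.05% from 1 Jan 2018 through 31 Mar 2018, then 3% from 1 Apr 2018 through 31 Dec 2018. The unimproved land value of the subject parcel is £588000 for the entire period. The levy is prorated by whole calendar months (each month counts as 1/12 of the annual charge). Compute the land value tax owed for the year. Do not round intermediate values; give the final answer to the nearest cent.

1 Jan – 31 Mar 2018: 3 months at 2.05% → £588000 × 2.05% × 3/12 = £3013.5000
1 Apr – 31 Dec 2018: 9 months at 3% → £588000 × 3% × 9/12 = £13230.0000
Total = £16243.5000

£16243.50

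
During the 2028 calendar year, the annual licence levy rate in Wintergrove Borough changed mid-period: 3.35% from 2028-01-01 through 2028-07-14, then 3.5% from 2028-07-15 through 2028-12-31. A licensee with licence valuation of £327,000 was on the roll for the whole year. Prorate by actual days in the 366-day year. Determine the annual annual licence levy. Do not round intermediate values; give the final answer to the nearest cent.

2028-01-01 to 2028-07-14: 196 days at 3.35% → £327,000 × 3.35% × 196/366 = £5,866.3443
2028-07-15 to 2028-12-31: 170 days at 3.5% → £327,000 × 3.5% × 170/366 = £5,315.9836
Total = £11,182.3279

£11,182.33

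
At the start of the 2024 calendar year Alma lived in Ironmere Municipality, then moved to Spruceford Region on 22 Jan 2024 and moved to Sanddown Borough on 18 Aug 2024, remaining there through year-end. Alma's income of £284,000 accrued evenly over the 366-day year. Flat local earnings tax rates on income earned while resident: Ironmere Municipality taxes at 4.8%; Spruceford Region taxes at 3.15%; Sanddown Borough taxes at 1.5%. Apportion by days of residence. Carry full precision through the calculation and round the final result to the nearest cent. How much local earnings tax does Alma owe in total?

Ironmere Municipality, 1 Jan – 21 Jan 2024: 21 days → £284,000 × 4.8% × 21/366 = £782.1639
Spruceford Region, 22 Jan – 17 Aug 2024: 209 days → £284,000 × 3.15% × 209/366 = £5,108.5082
Sanddown Borough, 18 Aug – 31 Dec 2024: 136 days → £284,000 × 1.5% × 136/366 = £1,582.9508
Total = £7,473.6230

£7,473.62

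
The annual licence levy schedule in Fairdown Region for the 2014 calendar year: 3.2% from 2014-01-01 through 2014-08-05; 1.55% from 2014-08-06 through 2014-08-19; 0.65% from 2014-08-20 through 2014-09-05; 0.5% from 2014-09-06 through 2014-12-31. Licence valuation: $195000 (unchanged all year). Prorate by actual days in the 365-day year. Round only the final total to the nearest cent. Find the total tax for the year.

2014-01-01 to 2014-08-05: 217 days at 3.2% → $195000 × 3.2% × 217/365 = $3709.8082
2014-08-06 to 2014-08-19: 14 days at 1.55% → $195000 × 1.55% × 14/365 = $115.9315
2014-08-20 to 2014-09-05: 17 days at 0.65% → $195000 × 0.65% × 17/365 = $59.0342
2014-09-06 to 2014-12-31: 117 days at 0.5% → $195000 × 0.5% × 117/365 = $312.5342
Total = $4197.3082

$4197.31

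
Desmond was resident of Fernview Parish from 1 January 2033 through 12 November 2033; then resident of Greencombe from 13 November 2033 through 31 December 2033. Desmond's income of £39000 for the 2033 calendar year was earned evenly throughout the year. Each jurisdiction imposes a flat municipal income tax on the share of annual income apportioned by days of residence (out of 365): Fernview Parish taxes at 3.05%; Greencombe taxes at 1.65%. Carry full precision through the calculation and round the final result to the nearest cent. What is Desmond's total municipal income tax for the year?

£1116.20

Fernview Parish, 1 January – 12 November 2033: 316 days → £39000 × 3.05% × 316/365 = £1029.8137
Greencombe, 13 November – 31 December 2033: 49 days → £39000 × 1.65% × 49/365 = £86.3877
Total = £1116.2014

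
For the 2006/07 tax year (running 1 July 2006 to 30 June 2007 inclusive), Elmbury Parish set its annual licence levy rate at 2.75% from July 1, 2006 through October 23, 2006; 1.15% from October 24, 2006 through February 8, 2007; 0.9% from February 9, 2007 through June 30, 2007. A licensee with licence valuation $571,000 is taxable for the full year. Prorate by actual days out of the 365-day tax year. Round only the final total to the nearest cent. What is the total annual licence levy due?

$8,889.61

July 1 – October 23, 2006: 115 days at 2.75% → $571,000 × 2.75% × 115/365 = $4,947.3630
October 24, 2006 – February 8, 2007: 108 days at 1.15% → $571,000 × 1.15% × 108/365 = $1,942.9644
February 9 – June 30, 2007: 142 days at 0.9% → $571,000 × 0.9% × 142/365 = $1,999.2822
Total = $8,889.6096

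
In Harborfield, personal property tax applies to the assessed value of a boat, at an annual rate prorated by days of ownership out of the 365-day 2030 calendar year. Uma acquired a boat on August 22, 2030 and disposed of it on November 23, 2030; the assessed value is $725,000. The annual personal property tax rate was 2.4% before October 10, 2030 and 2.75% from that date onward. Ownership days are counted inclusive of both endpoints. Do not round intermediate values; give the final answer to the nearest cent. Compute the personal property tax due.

$4,793.94

August 22 – October 9, 2030: 49 days at 2.4% → $725,000 × 2.4% × 49/365 = $2,335.8904
October 10 – November 23, 2030: 45 days at 2.75% → $725,000 × 2.75% × 45/365 = $2,458.0479
Total = $4,793.9384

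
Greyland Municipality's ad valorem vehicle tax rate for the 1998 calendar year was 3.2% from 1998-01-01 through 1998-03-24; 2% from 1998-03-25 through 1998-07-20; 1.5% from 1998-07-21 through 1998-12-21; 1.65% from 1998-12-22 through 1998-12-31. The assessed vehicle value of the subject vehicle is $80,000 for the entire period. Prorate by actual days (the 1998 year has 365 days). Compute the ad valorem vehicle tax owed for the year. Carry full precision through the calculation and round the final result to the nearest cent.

$1,641.86

1998-01-01 to 1998-03-24: 83 days at 3.2% → $80,000 × 3.2% × 83/365 = $582.1370
1998-03-25 to 1998-07-20: 118 days at 2% → $80,000 × 2% × 118/365 = $517.2603
1998-07-21 to 1998-12-21: 154 days at 1.5% → $80,000 × 1.5% × 154/365 = $506.3014
1998-12-22 to 1998-12-31: 10 days at 1.65% → $80,000 × 1.65% × 10/365 = $36.1644
Total = $1,641.8630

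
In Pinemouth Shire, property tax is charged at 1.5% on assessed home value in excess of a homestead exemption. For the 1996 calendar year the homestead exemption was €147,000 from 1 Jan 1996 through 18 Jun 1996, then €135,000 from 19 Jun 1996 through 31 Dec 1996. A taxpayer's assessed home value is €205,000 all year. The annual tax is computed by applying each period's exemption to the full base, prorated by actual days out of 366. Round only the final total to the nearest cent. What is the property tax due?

€966.39

1 Jan – 18 Jun 1996: 170 days, exemption €147,000 → (€205,000 − €147,000) × 1.5% × 170/366 = €404.0984
19 Jun – 31 Dec 1996: 196 days, exemption €135,000 → (€205,000 − €135,000) × 1.5% × 196/366 = €562.2951
Total = €966.3934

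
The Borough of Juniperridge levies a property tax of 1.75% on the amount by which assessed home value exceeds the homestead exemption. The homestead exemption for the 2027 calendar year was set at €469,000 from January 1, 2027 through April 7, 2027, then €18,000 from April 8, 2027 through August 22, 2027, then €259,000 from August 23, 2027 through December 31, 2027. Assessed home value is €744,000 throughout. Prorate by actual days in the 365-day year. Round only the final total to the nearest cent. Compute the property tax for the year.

€9,093.86

January 1 – April 7, 2027: 97 days, exemption €469,000 → (€744,000 − €469,000) × 1.75% × 97/365 = €1,278.9384
April 8 – August 22, 2027: 137 days, exemption €18,000 → (€744,000 − €18,000) × 1.75% × 137/365 = €4,768.7260
August 23 – December 31, 2027: 131 days, exemption €259,000 → (€744,000 − €259,000) × 1.75% × 131/365 = €3,046.1986
Total = €9,093.8630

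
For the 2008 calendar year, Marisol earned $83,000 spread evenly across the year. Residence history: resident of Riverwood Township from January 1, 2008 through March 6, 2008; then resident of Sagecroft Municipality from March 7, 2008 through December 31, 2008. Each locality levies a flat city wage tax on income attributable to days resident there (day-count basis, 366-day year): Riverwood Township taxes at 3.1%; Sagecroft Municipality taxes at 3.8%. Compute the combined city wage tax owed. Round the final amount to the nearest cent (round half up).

$3,049.23

Riverwood Township, January 1 – March 6, 2008: 66 days → $83,000 × 3.1% × 66/366 = $463.9836
Sagecroft Municipality, March 7 – December 31, 2008: 300 days → $83,000 × 3.8% × 300/366 = $2,585.2459
Total = $3,049.2295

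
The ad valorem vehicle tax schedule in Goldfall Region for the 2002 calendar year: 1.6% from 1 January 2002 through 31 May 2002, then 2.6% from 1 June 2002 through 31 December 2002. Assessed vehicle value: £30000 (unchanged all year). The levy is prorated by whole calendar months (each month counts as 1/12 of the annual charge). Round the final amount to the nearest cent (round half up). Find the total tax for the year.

£655.00

1 January – 31 May 2002: 5 months at 1.6% → £30000 × 1.6% × 5/12 = £200.0000
1 June – 31 December 2002: 7 months at 2.6% → £30000 × 2.6% × 7/12 = £455.0000
Total = £655.0000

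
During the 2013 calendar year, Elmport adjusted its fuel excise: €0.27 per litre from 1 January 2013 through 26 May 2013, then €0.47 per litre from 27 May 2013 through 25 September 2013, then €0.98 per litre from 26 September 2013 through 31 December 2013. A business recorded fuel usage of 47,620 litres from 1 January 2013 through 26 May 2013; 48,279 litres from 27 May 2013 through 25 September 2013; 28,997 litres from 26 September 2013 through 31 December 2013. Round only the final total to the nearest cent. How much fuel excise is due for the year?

€63,965.59

1 January – 26 May 2013: 47,620 litres at €0.27/litre → €12,857.40
27 May – 25 September 2013: 48,279 litres at €0.47/litre → €22,691.13
26 September – 31 December 2013: 28,997 litres at €0.98/litre → €28,417.06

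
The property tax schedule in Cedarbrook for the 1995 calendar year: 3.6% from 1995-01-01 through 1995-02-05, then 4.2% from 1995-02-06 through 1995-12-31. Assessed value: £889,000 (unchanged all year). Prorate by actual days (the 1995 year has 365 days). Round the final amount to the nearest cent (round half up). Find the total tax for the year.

£36,811.91

1995-01-01 to 1995-02-05: 36 days at 3.6% → £889,000 × 3.6% × 36/365 = £3,156.5589
1995-02-06 to 1995-12-31: 329 days at 4.2% → £889,000 × 4.2% × 329/365 = £33,655.3479
Total = £36,811.9068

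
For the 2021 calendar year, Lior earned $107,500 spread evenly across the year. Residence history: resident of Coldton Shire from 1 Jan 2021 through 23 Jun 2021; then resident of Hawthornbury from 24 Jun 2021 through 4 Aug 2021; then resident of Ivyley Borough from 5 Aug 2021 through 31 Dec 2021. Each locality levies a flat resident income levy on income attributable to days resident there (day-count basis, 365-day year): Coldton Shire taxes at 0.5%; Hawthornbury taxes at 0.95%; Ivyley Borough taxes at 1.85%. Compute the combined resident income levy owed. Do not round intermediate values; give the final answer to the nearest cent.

$1,185.59

Coldton Shire, 1 Jan – 23 Jun 2021: 174 days → $107,500 × 0.5% × 174/365 = $256.2329
Hawthornbury, 24 Jun – 4 Aug 2021: 42 days → $107,500 × 0.95% × 42/365 = $117.5137
Ivyley Borough, 5 Aug – 31 Dec 2021: 149 days → $107,500 × 1.85% × 149/365 = $811.8459
Total = $1,185.5925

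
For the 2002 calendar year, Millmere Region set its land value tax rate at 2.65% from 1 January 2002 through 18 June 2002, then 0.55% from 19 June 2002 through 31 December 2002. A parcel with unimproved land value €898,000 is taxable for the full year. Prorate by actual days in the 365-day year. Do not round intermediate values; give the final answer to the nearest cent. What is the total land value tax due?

€13,670.51

1 January – 18 June 2002: 169 days at 2.65% → €898,000 × 2.65% × 169/365 = €11,018.3370
19 June – 31 December 2002: 196 days at 0.55% → €898,000 × 0.55% × 196/365 = €2,652.1753
Total = €13,670.5123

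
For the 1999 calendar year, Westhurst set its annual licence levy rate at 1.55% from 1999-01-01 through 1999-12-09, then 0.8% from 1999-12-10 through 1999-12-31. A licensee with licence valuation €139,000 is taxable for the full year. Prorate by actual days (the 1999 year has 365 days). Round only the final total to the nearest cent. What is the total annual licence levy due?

€2,091.66

1999-01-01 to 1999-12-09: 343 days at 1.55% → €139,000 × 1.55% × 343/365 = €2,024.6397
1999-12-10 to 1999-12-31: 22 days at 0.8% → €139,000 × 0.8% × 22/365 = €67.0247
Total = €2,091.6644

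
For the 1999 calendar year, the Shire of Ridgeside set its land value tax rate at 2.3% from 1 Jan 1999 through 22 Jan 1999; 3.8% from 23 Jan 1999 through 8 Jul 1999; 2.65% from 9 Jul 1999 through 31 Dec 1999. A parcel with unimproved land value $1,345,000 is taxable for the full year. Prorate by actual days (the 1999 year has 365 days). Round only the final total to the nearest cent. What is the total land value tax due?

$42,435.67

1 Jan – 22 Jan 1999: 22 days at 2.3% → $1,345,000 × 2.3% × 22/365 = $1,864.5753
23 Jan – 8 Jul 1999: 167 days at 3.8% → $1,345,000 × 3.8% × 167/365 = $23,384.5753
9 Jul – 31 Dec 1999: 176 days at 2.65% → $1,345,000 × 2.65% × 176/365 = $17,186.5205
Total = $42,435.6712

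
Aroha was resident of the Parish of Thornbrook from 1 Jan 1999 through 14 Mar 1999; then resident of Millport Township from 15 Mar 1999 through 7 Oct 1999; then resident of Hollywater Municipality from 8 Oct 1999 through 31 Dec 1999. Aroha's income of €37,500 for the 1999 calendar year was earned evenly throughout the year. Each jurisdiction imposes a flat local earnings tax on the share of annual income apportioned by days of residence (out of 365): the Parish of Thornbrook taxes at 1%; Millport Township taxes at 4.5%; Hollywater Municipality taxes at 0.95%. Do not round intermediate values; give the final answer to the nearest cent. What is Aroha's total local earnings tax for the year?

The Parish of Thornbrook, 1 Jan – 14 Mar 1999: 73 days → €37,500 × 1% × 73/365 = €75.0000
Millport Township, 15 Mar – 7 Oct 1999: 207 days → €37,500 × 4.5% × 207/365 = €957.0205
Hollywater Municipality, 8 Oct – 31 Dec 1999: 85 days → €37,500 × 0.95% × 85/365 = €82.9623
Total = €1,114.9829

€1,114.98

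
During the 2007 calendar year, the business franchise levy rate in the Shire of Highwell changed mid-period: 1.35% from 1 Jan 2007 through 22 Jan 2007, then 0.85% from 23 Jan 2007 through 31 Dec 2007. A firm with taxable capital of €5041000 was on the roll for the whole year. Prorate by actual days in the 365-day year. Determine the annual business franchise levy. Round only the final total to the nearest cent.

1 Jan – 22 Jan 2007: 22 days at 1.35% → €5041000 × 1.35% × 22/365 = €4101.8548
23 Jan – 31 Dec 2007: 343 days at 0.85% → €5041000 × 0.85% × 343/365 = €40265.8507
Total = €44367.7055

€44367.71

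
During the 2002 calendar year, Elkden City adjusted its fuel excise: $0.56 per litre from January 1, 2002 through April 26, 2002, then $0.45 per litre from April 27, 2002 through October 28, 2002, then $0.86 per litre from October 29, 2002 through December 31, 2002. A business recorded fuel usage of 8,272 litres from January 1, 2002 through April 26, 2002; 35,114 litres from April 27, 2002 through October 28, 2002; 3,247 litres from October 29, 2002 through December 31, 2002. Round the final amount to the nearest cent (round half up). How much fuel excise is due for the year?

$23226.04

January 1 – April 26, 2002: 8,272 litres at $0.56/litre → $4632.32
April 27 – October 28, 2002: 35,114 litres at $0.45/litre → $15801.30
October 29 – December 31, 2002: 3,247 litres at $0.86/litre → $2792.42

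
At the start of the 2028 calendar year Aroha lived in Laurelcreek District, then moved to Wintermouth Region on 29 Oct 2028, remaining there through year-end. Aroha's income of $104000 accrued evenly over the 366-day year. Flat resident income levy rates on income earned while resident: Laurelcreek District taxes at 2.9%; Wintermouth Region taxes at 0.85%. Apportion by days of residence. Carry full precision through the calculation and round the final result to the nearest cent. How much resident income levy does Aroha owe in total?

$2643.19

Laurelcreek District, 1 Jan – 28 Oct 2028: 302 days → $104000 × 2.9% × 302/366 = $2488.6120
Wintermouth Region, 29 Oct – 31 Dec 2028: 64 days → $104000 × 0.85% × 64/366 = $154.5792
Total = $2643.1913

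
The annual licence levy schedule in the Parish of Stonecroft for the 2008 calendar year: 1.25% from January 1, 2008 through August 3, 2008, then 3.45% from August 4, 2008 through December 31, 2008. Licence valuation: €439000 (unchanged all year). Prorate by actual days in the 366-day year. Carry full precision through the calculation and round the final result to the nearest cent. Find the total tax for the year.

January 1 – August 3, 2008: 216 days at 1.25% → €439000 × 1.25% × 216/366 = €3238.5246
August 4 – December 31, 2008: 150 days at 3.45% → €439000 × 3.45% × 150/366 = €6207.1721
Total = €9445.6967

€9445.70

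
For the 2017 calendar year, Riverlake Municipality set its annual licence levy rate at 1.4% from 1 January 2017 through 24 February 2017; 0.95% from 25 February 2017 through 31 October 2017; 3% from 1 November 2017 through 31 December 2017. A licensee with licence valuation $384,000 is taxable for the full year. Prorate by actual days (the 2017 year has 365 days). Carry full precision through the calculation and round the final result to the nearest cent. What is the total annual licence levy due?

1 January – 24 February 2017: 55 days at 1.4% → $384,000 × 1.4% × 55/365 = $810.0822
25 February – 31 October 2017: 249 days at 0.95% → $384,000 × 0.95% × 249/365 = $2,488.6356
1 November – 31 December 2017: 61 days at 3% → $384,000 × 3% × 61/365 = $1,925.2603
Total = $5,223.9781

$5,223.98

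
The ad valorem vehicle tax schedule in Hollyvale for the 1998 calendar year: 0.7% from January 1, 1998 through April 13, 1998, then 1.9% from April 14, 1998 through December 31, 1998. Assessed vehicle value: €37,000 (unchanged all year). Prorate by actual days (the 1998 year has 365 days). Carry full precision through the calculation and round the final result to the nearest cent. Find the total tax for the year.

January 1 – April 13, 1998: 103 days at 0.7% → €37,000 × 0.7% × 103/365 = €73.0877
April 14 – December 31, 1998: 262 days at 1.9% → €37,000 × 1.9% × 262/365 = €504.6192
Total = €577.7068

€577.71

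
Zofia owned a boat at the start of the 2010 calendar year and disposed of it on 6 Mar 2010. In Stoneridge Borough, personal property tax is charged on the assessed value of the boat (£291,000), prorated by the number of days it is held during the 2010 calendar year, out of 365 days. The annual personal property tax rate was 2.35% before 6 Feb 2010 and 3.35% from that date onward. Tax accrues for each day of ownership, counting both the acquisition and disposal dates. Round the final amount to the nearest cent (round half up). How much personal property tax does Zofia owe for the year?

1 Jan – 5 Feb 2010: 36 days at 2.35% → £291,000 × 2.35% × 36/365 = £674.4822
6 Feb – 6 Mar 2010: 29 days at 3.35% → £291,000 × 3.35% × 29/365 = £774.5384
Total = £1,449.0205

£1,449.02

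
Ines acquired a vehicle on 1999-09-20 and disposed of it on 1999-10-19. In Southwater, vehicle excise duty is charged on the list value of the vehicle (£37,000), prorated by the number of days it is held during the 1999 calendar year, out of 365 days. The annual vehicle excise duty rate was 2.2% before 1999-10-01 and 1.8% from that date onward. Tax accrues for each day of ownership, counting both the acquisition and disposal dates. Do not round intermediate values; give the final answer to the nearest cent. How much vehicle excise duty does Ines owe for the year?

1999-09-20 to 1999-09-30: 11 days at 2.2% → £37,000 × 2.2% × 11/365 = £24.5315
1999-10-01 to 1999-10-19: 19 days at 1.8% → £37,000 × 1.8% × 19/365 = £34.6685
Total = £59.2000

£59.20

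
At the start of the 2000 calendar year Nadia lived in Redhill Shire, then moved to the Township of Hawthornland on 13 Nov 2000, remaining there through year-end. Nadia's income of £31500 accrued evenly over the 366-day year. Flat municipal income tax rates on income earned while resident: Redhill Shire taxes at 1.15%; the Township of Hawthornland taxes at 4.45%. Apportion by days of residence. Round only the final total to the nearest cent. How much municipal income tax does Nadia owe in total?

Redhill Shire, 1 Jan – 12 Nov 2000: 317 days → £31500 × 1.15% × 317/366 = £313.7520
The Township of Hawthornland, 13 Nov – 31 Dec 2000: 49 days → £31500 × 4.45% × 49/366 = £187.6660
Total = £501.4180

£501.42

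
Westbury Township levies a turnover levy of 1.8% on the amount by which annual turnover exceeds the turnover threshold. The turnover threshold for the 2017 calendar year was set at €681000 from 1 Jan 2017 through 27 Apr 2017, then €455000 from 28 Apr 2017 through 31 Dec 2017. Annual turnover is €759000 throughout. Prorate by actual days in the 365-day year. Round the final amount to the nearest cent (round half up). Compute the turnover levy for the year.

1 Jan – 27 Apr 2017: 117 days, exemption €681000 → (€759000 − €681000) × 1.8% × 117/365 = €450.0493
28 Apr – 31 Dec 2017: 248 days, exemption €455000 → (€759000 − €455000) × 1.8% × 248/365 = €3717.9616
Total = €4168.0110

€4168.01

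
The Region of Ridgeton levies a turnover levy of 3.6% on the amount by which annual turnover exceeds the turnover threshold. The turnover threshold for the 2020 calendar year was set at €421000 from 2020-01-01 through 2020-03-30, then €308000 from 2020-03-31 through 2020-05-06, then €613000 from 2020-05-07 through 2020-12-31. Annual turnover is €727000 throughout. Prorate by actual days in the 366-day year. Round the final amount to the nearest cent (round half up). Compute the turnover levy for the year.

€6913.67

2020-01-01 to 2020-03-30: 90 days, exemption €421000 → (€727000 − €421000) × 3.6% × 90/366 = €2708.8525
2020-03-31 to 2020-05-06: 37 days, exemption €308000 → (€727000 − €308000) × 3.6% × 37/366 = €1524.8852
2020-05-07 to 2020-12-31: 239 days, exemption €613000 → (€727000 − €613000) × 3.6% × 239/366 = €2679.9344
Total = €6913.6721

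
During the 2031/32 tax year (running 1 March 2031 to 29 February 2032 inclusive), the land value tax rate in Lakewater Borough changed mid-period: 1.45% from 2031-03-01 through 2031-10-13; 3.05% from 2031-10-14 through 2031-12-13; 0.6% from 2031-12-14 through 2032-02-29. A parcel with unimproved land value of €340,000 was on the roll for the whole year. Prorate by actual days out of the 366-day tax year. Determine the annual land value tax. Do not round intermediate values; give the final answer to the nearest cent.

2031-03-01 to 2031-10-13: 227 days at 1.45% → €340,000 × 1.45% × 227/366 = €3,057.6776
2031-10-14 to 2031-12-13: 61 days at 3.05% → €340,000 × 3.05% × 61/366 = €1,728.3333
2031-12-14 to 2032-02-29: 78 days at 0.6% → €340,000 × 0.6% × 78/366 = €434.7541
Total = €5,220.7650

€5,220.77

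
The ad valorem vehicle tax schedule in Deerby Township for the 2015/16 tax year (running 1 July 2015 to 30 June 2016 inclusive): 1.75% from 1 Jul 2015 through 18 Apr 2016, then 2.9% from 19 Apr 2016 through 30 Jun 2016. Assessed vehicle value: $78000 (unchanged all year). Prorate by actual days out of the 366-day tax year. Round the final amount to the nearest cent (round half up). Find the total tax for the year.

1 Jul 2015 – 18 Apr 2016: 293 days at 1.75% → $78000 × 1.75% × 293/366 = $1092.7459
19 Apr – 30 Jun 2016: 73 days at 2.9% → $78000 × 2.9% × 73/366 = $451.1639
Total = $1543.9098

$1543.91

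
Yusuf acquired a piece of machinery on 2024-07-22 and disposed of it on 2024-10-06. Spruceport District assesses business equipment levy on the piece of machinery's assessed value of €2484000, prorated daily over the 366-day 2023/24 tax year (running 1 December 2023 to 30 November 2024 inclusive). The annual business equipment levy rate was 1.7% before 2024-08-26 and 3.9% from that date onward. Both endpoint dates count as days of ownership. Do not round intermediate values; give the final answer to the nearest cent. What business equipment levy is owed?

€15155.11

2024-07-22 to 2024-08-25: 35 days at 1.7% → €2484000 × 1.7% × 35/366 = €4038.1967
2024-08-26 to 2024-10-06: 42 days at 3.9% → €2484000 × 3.9% × 42/366 = €11116.9180
Total = €15155.1148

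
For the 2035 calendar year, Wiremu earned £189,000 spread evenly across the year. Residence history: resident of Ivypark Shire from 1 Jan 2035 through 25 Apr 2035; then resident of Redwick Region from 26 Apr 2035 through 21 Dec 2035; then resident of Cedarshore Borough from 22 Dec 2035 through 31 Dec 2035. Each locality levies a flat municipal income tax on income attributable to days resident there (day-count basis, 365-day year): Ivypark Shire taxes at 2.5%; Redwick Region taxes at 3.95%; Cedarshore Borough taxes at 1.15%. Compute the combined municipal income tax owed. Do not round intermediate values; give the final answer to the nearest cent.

£6,457.07

Ivypark Shire, 1 Jan – 25 Apr 2035: 115 days → £189,000 × 2.5% × 115/365 = £1,488.6986
Redwick Region, 26 Apr – 21 Dec 2035: 240 days → £189,000 × 3.95% × 240/365 = £4,908.8219
Cedarshore Borough, 22 Dec – 31 Dec 2035: 10 days → £189,000 × 1.15% × 10/365 = £59.5479
Total = £6,457.0685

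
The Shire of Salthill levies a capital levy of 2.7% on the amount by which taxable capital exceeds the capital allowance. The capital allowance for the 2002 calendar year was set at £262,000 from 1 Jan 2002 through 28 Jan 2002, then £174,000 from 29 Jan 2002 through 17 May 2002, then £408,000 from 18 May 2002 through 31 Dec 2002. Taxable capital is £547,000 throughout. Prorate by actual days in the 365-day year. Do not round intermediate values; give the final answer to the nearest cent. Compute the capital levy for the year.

1 Jan – 28 Jan 2002: 28 days, exemption £262,000 → (£547,000 − £262,000) × 2.7% × 28/365 = £590.3014
29 Jan – 17 May 2002: 109 days, exemption £174,000 → (£547,000 − £174,000) × 2.7% × 109/365 = £3,007.5041
18 May – 31 Dec 2002: 228 days, exemption £408,000 → (£547,000 − £408,000) × 2.7% × 228/365 = £2,344.3397
Total = £5,942.1452

£5,942.15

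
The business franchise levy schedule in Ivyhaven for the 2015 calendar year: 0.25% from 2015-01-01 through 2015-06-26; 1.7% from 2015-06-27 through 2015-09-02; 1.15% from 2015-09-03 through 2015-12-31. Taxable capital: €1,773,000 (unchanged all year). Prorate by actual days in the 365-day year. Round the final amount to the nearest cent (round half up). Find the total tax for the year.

€14,468.17

2015-01-01 to 2015-06-26: 177 days at 0.25% → €1,773,000 × 0.25% × 177/365 = €2,149.4589
2015-06-27 to 2015-09-02: 68 days at 1.7% → €1,773,000 × 1.7% × 68/365 = €5,615.3096
2015-09-03 to 2015-12-31: 120 days at 1.15% → €1,773,000 × 1.15% × 120/365 = €6,703.3973
Total = €14,468.1658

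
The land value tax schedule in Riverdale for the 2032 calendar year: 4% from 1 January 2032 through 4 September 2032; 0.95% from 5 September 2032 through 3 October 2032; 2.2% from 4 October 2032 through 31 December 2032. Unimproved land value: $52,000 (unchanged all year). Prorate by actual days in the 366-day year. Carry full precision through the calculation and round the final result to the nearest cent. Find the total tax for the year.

$1,726.73

1 January – 4 September 2032: 248 days at 4% → $52,000 × 4% × 248/366 = $1,409.3989
5 September – 3 October 2032: 29 days at 0.95% → $52,000 × 0.95% × 29/366 = $39.1421
4 October – 31 December 2032: 89 days at 2.2% → $52,000 × 2.2% × 89/366 = $278.1858
Total = $1,726.7268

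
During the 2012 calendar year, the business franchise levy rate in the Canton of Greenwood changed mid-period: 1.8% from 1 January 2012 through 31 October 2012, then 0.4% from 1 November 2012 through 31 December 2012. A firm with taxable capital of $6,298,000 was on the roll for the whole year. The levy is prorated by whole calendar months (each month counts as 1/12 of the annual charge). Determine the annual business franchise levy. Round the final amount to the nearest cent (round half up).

1 January – 31 October 2012: 10 months at 1.8% → $6,298,000 × 1.8% × 10/12 = $94,470.0000
1 November – 31 December 2012: 2 months at 0.4% → $6,298,000 × 0.4% × 2/12 = $4,198.6667
Total = $98,668.6667

$98,668.67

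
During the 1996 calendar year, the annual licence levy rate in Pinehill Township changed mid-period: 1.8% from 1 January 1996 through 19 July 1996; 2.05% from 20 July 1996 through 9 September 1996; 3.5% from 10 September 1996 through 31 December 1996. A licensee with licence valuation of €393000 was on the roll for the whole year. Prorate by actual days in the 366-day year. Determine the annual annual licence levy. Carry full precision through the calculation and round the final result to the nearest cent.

1 January – 19 July 1996: 201 days at 1.8% → €393000 × 1.8% × 201/366 = €3884.9016
20 July – 9 September 1996: 52 days at 2.05% → €393000 × 2.05% × 52/366 = €1144.6393
10 September – 31 December 1996: 113 days at 3.5% → €393000 × 3.5% × 113/366 = €4246.7623
Total = €9276.3033

€9276.30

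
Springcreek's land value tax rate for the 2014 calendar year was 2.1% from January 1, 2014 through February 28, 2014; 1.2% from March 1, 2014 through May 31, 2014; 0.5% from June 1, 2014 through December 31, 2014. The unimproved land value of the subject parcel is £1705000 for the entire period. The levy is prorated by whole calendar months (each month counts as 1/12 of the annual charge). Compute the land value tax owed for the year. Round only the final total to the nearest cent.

£16055.42

January 1 – February 28, 2014: 2 months at 2.1% → £1705000 × 2.1% × 2/12 = £5967.5000
March 1 – May 31, 2014: 3 months at 1.2% → £1705000 × 1.2% × 3/12 = £5115.0000
June 1 – December 31, 2014: 7 months at 0.5% → £1705000 × 0.5% × 7/12 = £4972.9167
Total = £16055.4167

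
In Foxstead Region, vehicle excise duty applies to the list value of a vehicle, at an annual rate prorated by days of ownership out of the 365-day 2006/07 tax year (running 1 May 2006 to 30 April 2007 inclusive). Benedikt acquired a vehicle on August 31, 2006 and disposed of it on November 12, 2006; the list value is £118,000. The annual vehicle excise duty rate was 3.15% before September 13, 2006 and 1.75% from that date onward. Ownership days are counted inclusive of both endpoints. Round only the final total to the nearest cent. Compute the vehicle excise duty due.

August 31 – September 12, 2006: 13 days at 3.15% → £118,000 × 3.15% × 13/365 = £132.3863
September 13 – November 12, 2006: 61 days at 1.75% → £118,000 × 1.75% × 61/365 = £345.1096
Total = £477.4959

£477.50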